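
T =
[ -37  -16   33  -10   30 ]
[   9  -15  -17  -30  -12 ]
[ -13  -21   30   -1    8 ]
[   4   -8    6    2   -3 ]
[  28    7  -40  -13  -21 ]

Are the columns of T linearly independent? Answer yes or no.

yes

Row reduce T to echelon form.
R2 ← R2 + (9/37)·R1: [0, -699/37, -332/37, -1200/37, -174/37]
R3 ← R3 − (13/37)·R1: [0, -569/37, 681/37, 93/37, -94/37]
R4 ← R4 + (4/37)·R1: [0, -360/37, 354/37, 34/37, 9/37]
R5 ← R5 + (28/37)·R1: [0, -189/37, -556/37, -761/37, 63/37]
R3 ← R3 − (569/699)·R2: [0, 0, 17971/699, 6737/233, 300/233]
R4 ← R4 − (120/233)·R2: [0, 0, 3306/233, 4106/233, 621/233]
R5 ← R5 − (63/233)·R2: [0, 0, -2936/233, -2749/233, 693/233]
R4 ← R4 − (9918/17971)·R3: [0, 0, 0, 29920/17971, 35127/17971]
R5 ← R5 + (8808/17971)·R3: [0, 0, 0, 42649/17971, 64791/17971]
R5 ← R5 − (42649/29920)·R4: [0, 0, 0, 0, 24507/29920]
5 pivots among 5 columns.
Every column is a pivot column, so the columns are linearly independent.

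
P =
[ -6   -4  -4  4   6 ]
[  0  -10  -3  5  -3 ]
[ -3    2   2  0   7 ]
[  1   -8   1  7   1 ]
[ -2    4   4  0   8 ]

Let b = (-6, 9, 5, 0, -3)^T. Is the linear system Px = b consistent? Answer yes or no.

no

Row reduce the augmented matrix [P | b].
R3 ← R3 − (1/2)·R1: [0, 4, 4, -2, 4, 8]
R4 ← R4 + (1/6)·R1: [0, -26/3, 1/3, 23/3, 2, -1]
R5 ← R5 − (1/3)·R1: [0, 16/3, 16/3, -4/3, 6, -1]
R3 ← R3 + (2/5)·R2: [0, 0, 14/5, 0, 14/5, 58/5]
R4 ← R4 − (13/15)·R2: [0, 0, 44/15, 10/3, 23/5, -44/5]
R5 ← R5 + (8/15)·R2: [0, 0, 56/15, 4/3, 22/5, 19/5]
R4 ← R4 − (22/21)·R3: [0, 0, 0, 10/3, 5/3, -440/21]
R5 ← R5 − (4/3)·R3: [0, 0, 0, 4/3, 2/3, -35/3]
R5 ← R5 − (2/5)·R4: [0, 0, 0, 0, 0, -23/7]
The echelon form has 5 nonzero rows; the last pivot sits in the augmented column, so rank(P) = 4 but rank([P|b]) = 5.
Since the ranks differ, the system is inconsistent.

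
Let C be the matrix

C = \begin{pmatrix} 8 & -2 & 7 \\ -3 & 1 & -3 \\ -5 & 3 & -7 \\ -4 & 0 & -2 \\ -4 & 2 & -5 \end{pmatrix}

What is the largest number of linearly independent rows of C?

Row reduce to echelon form.
R2 ← R2 + (3/8)·R1: [0, 1/4, -3/8]
R3 ← R3 + (5/8)·R1: [0, 7/4, -21/8]
R4 ← R4 + (1/2)·R1: [0, -1, 3/2]
R5 ← R5 + (1/2)·R1: [0, 1, -3/2]
R3 ← R3 − (7)·R2: [0, 0, 0]
R4 ← R4 + (4)·R2: [0, 0, 0]
R5 ← R5 − (4)·R2: [0, 0, 0]
Echelon form has 2 nonzero rows, so rank(C) = 2.
The rank gives the maximum number of linearly independent rows: 2.

2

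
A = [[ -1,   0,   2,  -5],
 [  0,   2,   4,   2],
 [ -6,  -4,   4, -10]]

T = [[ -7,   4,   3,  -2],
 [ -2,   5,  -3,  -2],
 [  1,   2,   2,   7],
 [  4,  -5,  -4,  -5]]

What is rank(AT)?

First compute AT:
[[-11,  25,  21,  41],
 [  8,   8,  -6,  14],
 [ 14,  14,  42,  98]]
Now row reduce the product.
R2 ← R2 + (8/11)·R1: [0, 288/11, 102/11, 482/11]
R3 ← R3 + (14/11)·R1: [0, 504/11, 756/11, 1652/11]
R3 ← R3 − (7/4)·R2: [0, 0, 105/2, 147/2]
3 nonzero rows, so rank(AT) = 3.

3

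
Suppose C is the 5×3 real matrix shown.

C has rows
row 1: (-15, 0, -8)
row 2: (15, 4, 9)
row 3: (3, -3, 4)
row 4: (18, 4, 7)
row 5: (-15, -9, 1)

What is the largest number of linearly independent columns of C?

Row reduce to echelon form.
R2 ← R2 + R1: [0, 4, 1]
R3 ← R3 + (1/5)·R1: [0, -3, 12/5]
R4 ← R4 + (6/5)·R1: [0, 4, -13/5]
R5 ← R5 − R1: [0, -9, 9]
R3 ← R3 + (3/4)·R2: [0, 0, 63/20]
R4 ← R4 − R2: [0, 0, -18/5]
R5 ← R5 + (9/4)·R2: [0, 0, 45/4]
R4 ← R4 + (8/7)·R3: [0, 0, 0]
R5 ← R5 − (25/7)·R3: [0, 0, 0]
Echelon form has 3 nonzero rows, so rank(C) = 3.
The rank gives the maximum number of linearly independent columns: 3.

3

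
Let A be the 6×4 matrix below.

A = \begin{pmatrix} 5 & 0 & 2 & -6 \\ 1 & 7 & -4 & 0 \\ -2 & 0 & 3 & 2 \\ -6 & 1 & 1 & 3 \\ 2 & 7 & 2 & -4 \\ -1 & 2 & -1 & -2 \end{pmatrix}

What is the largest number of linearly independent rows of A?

4

Row reduce to echelon form.
R2 ← R2 − (1/5)·R1: [0, 7, -22/5, 6/5]
R3 ← R3 + (2/5)·R1: [0, 0, 19/5, -2/5]
R4 ← R4 + (6/5)·R1: [0, 1, 17/5, -21/5]
R5 ← R5 − (2/5)·R1: [0, 7, 6/5, -8/5]
R6 ← R6 + (1/5)·R1: [0, 2, -3/5, -16/5]
R4 ← R4 − (1/7)·R2: [0, 0, 141/35, -153/35]
R5 ← R5 − R2: [0, 0, 28/5, -14/5]
R6 ← R6 − (2/7)·R2: [0, 0, 23/35, -124/35]
R4 ← R4 − (141/133)·R3: [0, 0, 0, -75/19]
R5 ← R5 − (28/19)·R3: [0, 0, 0, -42/19]
R6 ← R6 − (23/133)·R3: [0, 0, 0, -66/19]
R5 ← R5 − (14/25)·R4: [0, 0, 0, 0]
R6 ← R6 − (22/25)·R4: [0, 0, 0, 0]
Echelon form has 4 nonzero rows, so rank(A) = 4.
The rank gives the maximum number of linearly independent rows: 4.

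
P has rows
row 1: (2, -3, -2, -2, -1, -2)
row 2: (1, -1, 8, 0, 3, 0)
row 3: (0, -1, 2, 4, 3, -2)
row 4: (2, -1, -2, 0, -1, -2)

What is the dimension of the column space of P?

Row reduce to echelon form.
R2 ← R2 − (1/2)·R1: [0, 1/2, 9, 1, 7/2, 1]
R4 ← R4 − R1: [0, 2, 0, 2, 0, 0]
R3 ← R3 + (2)·R2: [0, 0, 20, 6, 10, 0]
R4 ← R4 − (4)·R2: [0, 0, -36, -2, -14, -4]
R4 ← R4 + (9/5)·R3: [0, 0, 0, 44/5, 4, -4]
Echelon form has 4 nonzero rows, so rank(P) = 4.
The column space has dimension equal to the rank: 4.

4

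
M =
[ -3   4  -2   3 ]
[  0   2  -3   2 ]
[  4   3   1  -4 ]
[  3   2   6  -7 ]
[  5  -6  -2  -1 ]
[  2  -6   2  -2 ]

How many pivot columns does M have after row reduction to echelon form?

Row reduce to echelon form.
R3 ← R3 + (4/3)·R1: [0, 25/3, -5/3, 0]
R4 ← R4 + R1: [0, 6, 4, -4]
R5 ← R5 + (5/3)·R1: [0, 2/3, -16/3, 4]
R6 ← R6 + (2/3)·R1: [0, -10/3, 2/3, 0]
R3 ← R3 − (25/6)·R2: [0, 0, 65/6, -25/3]
R4 ← R4 − (3)·R2: [0, 0, 13, -10]
R5 ← R5 − (1/3)·R2: [0, 0, -13/3, 10/3]
R6 ← R6 + (5/3)·R2: [0, 0, -13/3, 10/3]
R4 ← R4 − (6/5)·R3: [0, 0, 0, 0]
R5 ← R5 + (2/5)·R3: [0, 0, 0, 0]
R6 ← R6 + (2/5)·R3: [0, 0, 0, 0]
Echelon form has 3 nonzero rows, so rank(M) = 3.
Each nonzero row contributes one pivot column: 3 pivot columns.

3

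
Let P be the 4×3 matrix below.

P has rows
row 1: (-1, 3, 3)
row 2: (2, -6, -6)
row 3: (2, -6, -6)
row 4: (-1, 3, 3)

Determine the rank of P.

Row reduce to echelon form.
R2 ← R2 + (2)·R1: [0, 0, 0]
R3 ← R3 + (2)·R1: [0, 0, 0]
R4 ← R4 − R1: [0, 0, 0]
Echelon form has 1 nonzero row, so rank(P) = 1.

1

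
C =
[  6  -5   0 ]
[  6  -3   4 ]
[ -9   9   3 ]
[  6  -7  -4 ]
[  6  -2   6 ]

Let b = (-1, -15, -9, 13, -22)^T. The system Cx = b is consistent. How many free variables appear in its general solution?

1

Row reduce the augmented matrix [C | b].
R2 ← R2 − R1: [0, 2, 4, -14]
R3 ← R3 + (3/2)·R1: [0, 3/2, 3, -21/2]
R4 ← R4 − R1: [0, -2, -4, 14]
R5 ← R5 − R1: [0, 3, 6, -21]
R3 ← R3 − (3/4)·R2: [0, 0, 0, 0]
R4 ← R4 + R2: [0, 0, 0, 0]
R5 ← R5 − (3/2)·R2: [0, 0, 0, 0]
The echelon form has 2 nonzero rows, and every pivot lies in the first 3 columns, so rank(C) = rank([C|b]) = 2.
The system is consistent.
Free variables = (unknowns) − (rank) = 3 − 2 = 1.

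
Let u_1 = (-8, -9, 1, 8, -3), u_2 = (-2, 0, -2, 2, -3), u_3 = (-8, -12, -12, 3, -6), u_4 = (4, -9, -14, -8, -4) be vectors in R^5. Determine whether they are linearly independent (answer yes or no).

yes

Form the matrix with these vectors as rows and row reduce.
R2 ← R2 − (1/4)·R1: [0, 9/4, -9/4, 0, -9/4]
R3 ← R3 − R1: [0, -3, -13, -5, -3]
R4 ← R4 + (1/2)·R1: [0, -27/2, -27/2, -4, -11/2]
R3 ← R3 + (4/3)·R2: [0, 0, -16, -5, -6]
R4 ← R4 + (6)·R2: [0, 0, -27, -4, -19]
R4 ← R4 − (27/16)·R3: [0, 0, 0, 71/16, -71/8]
4 nonzero rows, so the 4 vectors span a space of dimension 4.
Since 4 = 4, the vectors are linearly independent.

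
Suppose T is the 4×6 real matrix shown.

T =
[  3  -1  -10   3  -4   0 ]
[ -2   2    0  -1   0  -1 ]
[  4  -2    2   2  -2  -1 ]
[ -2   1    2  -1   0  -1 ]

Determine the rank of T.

Row reduce to echelon form.
R2 ← R2 + (2/3)·R1: [0, 4/3, -20/3, 1, -8/3, -1]
R3 ← R3 − (4/3)·R1: [0, -2/3, 46/3, -2, 10/3, -1]
R4 ← R4 + (2/3)·R1: [0, 1/3, -14/3, 1, -8/3, -1]
R3 ← R3 + (1/2)·R2: [0, 0, 12, -3/2, 2, -3/2]
R4 ← R4 − (1/4)·R2: [0, 0, -3, 3/4, -2, -3/4]
R4 ← R4 + (1/4)·R3: [0, 0, 0, 3/8, -3/2, -9/8]
Echelon form has 4 nonzero rows, so rank(T) = 4.

4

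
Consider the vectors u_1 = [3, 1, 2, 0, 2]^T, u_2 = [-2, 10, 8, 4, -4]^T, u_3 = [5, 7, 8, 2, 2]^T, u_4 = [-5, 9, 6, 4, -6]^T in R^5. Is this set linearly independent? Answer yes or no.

no

Form the matrix with these vectors as rows and row reduce.
R2 ← R2 + (2/3)·R1: [0, 32/3, 28/3, 4, -8/3]
R3 ← R3 − (5/3)·R1: [0, 16/3, 14/3, 2, -4/3]
R4 ← R4 + (5/3)·R1: [0, 32/3, 28/3, 4, -8/3]
R3 ← R3 − (1/2)·R2: [0, 0, 0, 0, 0]
R4 ← R4 − R2: [0, 0, 0, 0, 0]
2 nonzero rows, so the 4 vectors span a space of dimension 2.
Since 2 < 4, the vectors are linearly dependent.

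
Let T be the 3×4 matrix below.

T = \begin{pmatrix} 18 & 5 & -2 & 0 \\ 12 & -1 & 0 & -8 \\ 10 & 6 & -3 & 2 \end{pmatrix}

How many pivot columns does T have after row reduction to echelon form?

3

Row reduce to echelon form.
R2 ← R2 − (2/3)·R1: [0, -13/3, 4/3, -8]
R3 ← R3 − (5/9)·R1: [0, 29/9, -17/9, 2]
R3 ← R3 + (29/39)·R2: [0, 0, -35/39, -154/39]
Echelon form has 3 nonzero rows, so rank(T) = 3.
Each nonzero row contributes one pivot column: 3 pivot columns.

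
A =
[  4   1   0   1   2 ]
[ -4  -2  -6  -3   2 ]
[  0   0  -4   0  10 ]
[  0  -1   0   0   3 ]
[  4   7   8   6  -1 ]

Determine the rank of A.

4

Row reduce to echelon form.
R2 ← R2 + R1: [0, -1, -6, -2, 4]
R5 ← R5 − R1: [0, 6, 8, 5, -3]
R4 ← R4 − R2: [0, 0, 6, 2, -1]
R5 ← R5 + (6)·R2: [0, 0, -28, -7, 21]
R4 ← R4 + (3/2)·R3: [0, 0, 0, 2, 14]
R5 ← R5 − (7)·R3: [0, 0, 0, -7, -49]
R5 ← R5 + (7/2)·R4: [0, 0, 0, 0, 0]
Echelon form has 4 nonzero rows, so rank(A) = 4.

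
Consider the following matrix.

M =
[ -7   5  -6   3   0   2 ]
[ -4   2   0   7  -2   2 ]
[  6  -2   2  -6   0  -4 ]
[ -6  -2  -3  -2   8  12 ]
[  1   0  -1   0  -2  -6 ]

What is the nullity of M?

2

Row reduce to echelon form.
R2 ← R2 − (4/7)·R1: [0, -6/7, 24/7, 37/7, -2, 6/7]
R3 ← R3 + (6/7)·R1: [0, 16/7, -22/7, -24/7, 0, -16/7]
R4 ← R4 − (6/7)·R1: [0, -44/7, 15/7, -32/7, 8, 72/7]
R5 ← R5 + (1/7)·R1: [0, 5/7, -13/7, 3/7, -2, -40/7]
R3 ← R3 + (8/3)·R2: [0, 0, 6, 32/3, -16/3, 0]
R4 ← R4 − (22/3)·R2: [0, 0, -23, -130/3, 68/3, 4]
R5 ← R5 + (5/6)·R2: [0, 0, 1, 29/6, -11/3, -5]
R4 ← R4 + (23/6)·R3: [0, 0, 0, -22/9, 20/9, 4]
R5 ← R5 − (1/6)·R3: [0, 0, 0, 55/18, -25/9, -5]
R5 ← R5 + (5/4)·R4: [0, 0, 0, 0, 0, 0]
4 nonzero rows, so rank(M) = 4.
M has 6 columns; by rank–nullity, nullity = 6 − 4 = 2.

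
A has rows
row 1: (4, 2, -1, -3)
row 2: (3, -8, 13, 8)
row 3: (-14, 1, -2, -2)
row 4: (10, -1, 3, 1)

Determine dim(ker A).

Row reduce to echelon form.
R2 ← R2 − (3/4)·R1: [0, -19/2, 55/4, 41/4]
R3 ← R3 + (7/2)·R1: [0, 8, -11/2, -25/2]
R4 ← R4 − (5/2)·R1: [0, -6, 11/2, 17/2]
R3 ← R3 + (16/19)·R2: [0, 0, 231/38, -147/38]
R4 ← R4 − (12/19)·R2: [0, 0, -121/38, 77/38]
R4 ← R4 + (11/21)·R3: [0, 0, 0, 0]
3 nonzero rows, so rank(A) = 3.
A has 4 columns; by rank–nullity, nullity = 4 − 3 = 1.

1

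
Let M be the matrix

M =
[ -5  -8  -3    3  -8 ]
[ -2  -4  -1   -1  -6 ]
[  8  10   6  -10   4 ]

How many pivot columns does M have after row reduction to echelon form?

Row reduce to echelon form.
R2 ← R2 − (2/5)·R1: [0, -4/5, 1/5, -11/5, -14/5]
R3 ← R3 + (8/5)·R1: [0, -14/5, 6/5, -26/5, -44/5]
R3 ← R3 − (7/2)·R2: [0, 0, 1/2, 5/2, 1]
Echelon form has 3 nonzero rows, so rank(M) = 3.
Each nonzero row contributes one pivot column: 3 pivot columns.

3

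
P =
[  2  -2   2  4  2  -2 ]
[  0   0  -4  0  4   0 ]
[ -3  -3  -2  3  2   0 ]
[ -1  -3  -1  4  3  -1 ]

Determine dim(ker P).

Row reduce to echelon form.
R3 ← R3 + (3/2)·R1: [0, -6, 1, 9, 5, -3]
R4 ← R4 + (1/2)·R1: [0, -4, 0, 6, 4, -2]
Swap R2 ↔ R3
R4 ← R4 − (2/3)·R2: [0, 0, -2/3, 0, 2/3, 0]
R4 ← R4 − (1/6)·R3: [0, 0, 0, 0, 0, 0]
3 nonzero rows, so rank(P) = 3.
P has 6 columns; by rank–nullity, nullity = 6 − 3 = 3.

3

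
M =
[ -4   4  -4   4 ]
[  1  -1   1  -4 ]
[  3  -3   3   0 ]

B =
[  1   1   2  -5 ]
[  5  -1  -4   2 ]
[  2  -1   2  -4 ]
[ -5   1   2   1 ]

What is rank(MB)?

2

First compute MB:
[[-12,   0, -24,  48],
 [ 18,  -3,   0, -15],
 [ -6,   3,  24, -33]]
Now row reduce the product.
R2 ← R2 + (3/2)·R1: [0, -3, -36, 57]
R3 ← R3 − (1/2)·R1: [0, 3, 36, -57]
R3 ← R3 + R2: [0, 0, 0, 0]
2 nonzero rows, so rank(MB) = 2.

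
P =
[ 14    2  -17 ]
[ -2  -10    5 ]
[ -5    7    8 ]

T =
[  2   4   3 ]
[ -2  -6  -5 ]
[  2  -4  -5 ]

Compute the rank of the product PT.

2

First compute PT:
[[-10, 112, 117],
 [ 26,  32,  19],
 [ -8, -94, -90]]
Now row reduce the product.
R2 ← R2 + (13/5)·R1: [0, 1616/5, 1616/5]
R3 ← R3 − (4/5)·R1: [0, -918/5, -918/5]
R3 ← R3 + (459/808)·R2: [0, 0, 0]
2 nonzero rows, so rank(PT) = 2.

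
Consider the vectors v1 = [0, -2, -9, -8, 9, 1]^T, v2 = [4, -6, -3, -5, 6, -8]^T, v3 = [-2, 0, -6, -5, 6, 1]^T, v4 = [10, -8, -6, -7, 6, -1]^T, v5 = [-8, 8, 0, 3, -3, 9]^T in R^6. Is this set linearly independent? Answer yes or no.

no

Form the matrix with these vectors as rows and row reduce.
Swap R1 ↔ R2
R3 ← R3 + (1/2)·R1: [0, -3, -15/2, -15/2, 9, -3]
R4 ← R4 − (5/2)·R1: [0, 7, 3/2, 11/2, -9, 19]
R5 ← R5 + (2)·R1: [0, -4, -6, -7, 9, -7]
R3 ← R3 − (3/2)·R2: [0, 0, 6, 9/2, -9/2, -9/2]
R4 ← R4 + (7/2)·R2: [0, 0, -30, -45/2, 45/2, 45/2]
R5 ← R5 − (2)·R2: [0, 0, 12, 9, -9, -9]
R4 ← R4 + (5)·R3: [0, 0, 0, 0, 0, 0]
R5 ← R5 − (2)·R3: [0, 0, 0, 0, 0, 0]
3 nonzero rows, so the 5 vectors span a space of dimension 3.
Since 3 < 5, the vectors are linearly dependent.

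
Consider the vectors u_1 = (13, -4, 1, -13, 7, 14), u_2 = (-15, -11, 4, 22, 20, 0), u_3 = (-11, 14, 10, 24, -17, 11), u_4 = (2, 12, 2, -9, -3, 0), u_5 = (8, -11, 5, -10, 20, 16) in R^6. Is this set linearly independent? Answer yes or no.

yes

Form the matrix with these vectors as rows and row reduce.
R2 ← R2 + (15/13)·R1: [0, -203/13, 67/13, 7, 365/13, 210/13]
R3 ← R3 + (11/13)·R1: [0, 138/13, 141/13, 13, -144/13, 297/13]
R4 ← R4 − (2/13)·R1: [0, 164/13, 24/13, -7, -53/13, -28/13]
R5 ← R5 − (8/13)·R1: [0, -111/13, 57/13, -2, 204/13, 96/13]
R3 ← R3 + (138/203)·R2: [0, 0, 2913/203, 515/29, 1626/203, 981/29]
R4 ← R4 + (164/203)·R2: [0, 0, 1220/203, -39/29, 3777/203, 316/29]
R5 ← R5 − (111/203)·R2: [0, 0, 318/203, -169/29, 69/203, -42/29]
R4 ← R4 − (1220/2913)·R3: [0, 0, 0, -25583/2913, 14809/971, -3176/971]
R5 ← R5 − (106/971)·R3: [0, 0, 0, -7541/971, -519/971, -4992/971]
R5 ← R5 − (22623/25583)·R4: [0, 0, 0, 0, -358704/25583, -57528/25583]
5 nonzero rows, so the 5 vectors span a space of dimension 5.
Since 5 = 5, the vectors are linearly independent.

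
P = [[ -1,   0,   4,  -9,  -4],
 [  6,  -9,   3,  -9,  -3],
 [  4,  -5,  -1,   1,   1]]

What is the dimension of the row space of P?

2

Row reduce to echelon form.
R2 ← R2 + (6)·R1: [0, -9, 27, -63, -27]
R3 ← R3 + (4)·R1: [0, -5, 15, -35, -15]
R3 ← R3 − (5/9)·R2: [0, 0, 0, 0, 0]
Echelon form has 2 nonzero rows, so rank(P) = 2.
The row space has dimension equal to the rank: 2.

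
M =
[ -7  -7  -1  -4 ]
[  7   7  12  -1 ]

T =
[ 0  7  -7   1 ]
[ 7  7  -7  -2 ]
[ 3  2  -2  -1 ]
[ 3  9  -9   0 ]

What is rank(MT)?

2

First compute MT:
[[-64, -136, 136,   8],
 [ 82, 113, -113, -19]]
Now row reduce the product.
R2 ← R2 + (41/32)·R1: [0, -245/4, 245/4, -35/4]
2 nonzero rows, so rank(MT) = 2.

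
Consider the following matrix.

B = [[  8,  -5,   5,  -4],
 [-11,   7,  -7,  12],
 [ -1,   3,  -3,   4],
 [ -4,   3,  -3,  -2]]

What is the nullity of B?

1

Row reduce to echelon form.
R2 ← R2 + (11/8)·R1: [0, 1/8, -1/8, 13/2]
R3 ← R3 + (1/8)·R1: [0, 19/8, -19/8, 7/2]
R4 ← R4 + (1/2)·R1: [0, 1/2, -1/2, -4]
R3 ← R3 − (19)·R2: [0, 0, 0, -120]
R4 ← R4 − (4)·R2: [0, 0, 0, -30]
R4 ← R4 − (1/4)·R3: [0, 0, 0, 0]
3 nonzero rows, so rank(B) = 3.
B has 4 columns; by rank–nullity, nullity = 4 − 3 = 1.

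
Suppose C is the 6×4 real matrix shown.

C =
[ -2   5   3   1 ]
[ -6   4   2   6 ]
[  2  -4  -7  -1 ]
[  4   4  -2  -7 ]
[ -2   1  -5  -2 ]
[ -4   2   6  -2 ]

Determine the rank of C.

Row reduce to echelon form.
R2 ← R2 − (3)·R1: [0, -11, -7, 3]
R3 ← R3 + R1: [0, 1, -4, 0]
R4 ← R4 + (2)·R1: [0, 14, 4, -5]
R5 ← R5 − R1: [0, -4, -8, -3]
R6 ← R6 − (2)·R1: [0, -8, 0, -4]
R3 ← R3 + (1/11)·R2: [0, 0, -51/11, 3/11]
R4 ← R4 + (14/11)·R2: [0, 0, -54/11, -13/11]
R5 ← R5 − (4/11)·R2: [0, 0, -60/11, -45/11]
R6 ← R6 − (8/11)·R2: [0, 0, 56/11, -68/11]
R4 ← R4 − (18/17)·R3: [0, 0, 0, -25/17]
R5 ← R5 − (20/17)·R3: [0, 0, 0, -75/17]
R6 ← R6 + (56/51)·R3: [0, 0, 0, -100/17]
R5 ← R5 − (3)·R4: [0, 0, 0, 0]
R6 ← R6 − (4)·R4: [0, 0, 0, 0]
Echelon form has 4 nonzero rows, so rank(C) = 4.

4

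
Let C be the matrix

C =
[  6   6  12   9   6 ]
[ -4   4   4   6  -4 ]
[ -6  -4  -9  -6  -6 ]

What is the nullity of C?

Row reduce to echelon form.
R2 ← R2 + (2/3)·R1: [0, 8, 12, 12, 0]
R3 ← R3 + R1: [0, 2, 3, 3, 0]
R3 ← R3 − (1/4)·R2: [0, 0, 0, 0, 0]
2 nonzero rows, so rank(C) = 2.
C has 5 columns; by rank–nullity, nullity = 5 − 2 = 3.

3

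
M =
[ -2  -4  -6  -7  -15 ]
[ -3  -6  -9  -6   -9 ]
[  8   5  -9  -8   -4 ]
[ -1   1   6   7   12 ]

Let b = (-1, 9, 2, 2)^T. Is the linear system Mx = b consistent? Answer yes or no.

no

Row reduce the augmented matrix [M | b].
R2 ← R2 − (3/2)·R1: [0, 0, 0, 9/2, 27/2, 21/2]
R3 ← R3 + (4)·R1: [0, -11, -33, -36, -64, -2]
R4 ← R4 − (1/2)·R1: [0, 3, 9, 21/2, 39/2, 5/2]
Swap R2 ↔ R3
R4 ← R4 + (3/11)·R2: [0, 0, 0, 15/22, 45/22, 43/22]
R4 ← R4 − (5/33)·R3: [0, 0, 0, 0, 0, 4/11]
The echelon form has 4 nonzero rows; the last pivot sits in the augmented column, so rank(M) = 3 but rank([M|b]) = 4.
Since the ranks differ, the system is inconsistent.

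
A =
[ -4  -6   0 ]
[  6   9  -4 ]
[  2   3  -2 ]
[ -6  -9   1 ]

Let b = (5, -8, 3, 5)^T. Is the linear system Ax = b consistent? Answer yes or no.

Row reduce the augmented matrix [A | b].
R2 ← R2 + (3/2)·R1: [0, 0, -4, -1/2]
R3 ← R3 + (1/2)·R1: [0, 0, -2, 11/2]
R4 ← R4 − (3/2)·R1: [0, 0, 1, -5/2]
R3 ← R3 − (1/2)·R2: [0, 0, 0, 23/4]
R4 ← R4 + (1/4)·R2: [0, 0, 0, -21/8]
R4 ← R4 + (21/46)·R3: [0, 0, 0, 0]
The echelon form has 3 nonzero rows; the last pivot sits in the augmented column, so rank(A) = 2 but rank([A|b]) = 3.
Since the ranks differ, the system is inconsistent.

no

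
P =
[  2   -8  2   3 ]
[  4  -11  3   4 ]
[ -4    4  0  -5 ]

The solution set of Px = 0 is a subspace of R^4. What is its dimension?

Row reduce to echelon form.
R2 ← R2 − (2)·R1: [0, 5, -1, -2]
R3 ← R3 + (2)·R1: [0, -12, 4, 1]
R3 ← R3 + (12/5)·R2: [0, 0, 8/5, -19/5]
3 nonzero rows, so rank(P) = 3.
P has 4 columns; by rank–nullity, nullity = 4 − 3 = 1.

1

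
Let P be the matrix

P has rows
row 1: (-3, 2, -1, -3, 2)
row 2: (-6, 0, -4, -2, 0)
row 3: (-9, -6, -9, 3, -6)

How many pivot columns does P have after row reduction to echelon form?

2

Row reduce to echelon form.
R2 ← R2 − (2)·R1: [0, -4, -2, 4, -4]
R3 ← R3 − (3)·R1: [0, -12, -6, 12, -12]
R3 ← R3 − (3)·R2: [0, 0, 0, 0, 0]
Echelon form has 2 nonzero rows, so rank(P) = 2.
Each nonzero row contributes one pivot column: 2 pivot columns.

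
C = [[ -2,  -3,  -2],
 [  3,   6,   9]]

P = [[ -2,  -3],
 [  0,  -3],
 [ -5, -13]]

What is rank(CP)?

First compute CP:
[[ 14,  41],
 [-51, -144]]
Now row reduce the product.
R2 ← R2 + (51/14)·R1: [0, 75/14]
2 nonzero rows, so rank(CP) = 2.

2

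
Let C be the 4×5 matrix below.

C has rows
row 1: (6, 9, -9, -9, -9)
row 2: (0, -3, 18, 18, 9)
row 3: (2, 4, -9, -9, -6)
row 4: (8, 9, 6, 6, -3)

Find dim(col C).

2

Row reduce to echelon form.
R3 ← R3 − (1/3)·R1: [0, 1, -6, -6, -3]
R4 ← R4 − (4/3)·R1: [0, -3, 18, 18, 9]
R3 ← R3 + (1/3)·R2: [0, 0, 0, 0, 0]
R4 ← R4 − R2: [0, 0, 0, 0, 0]
Echelon form has 2 nonzero rows, so rank(C) = 2.
The column space has dimension equal to the rank: 2.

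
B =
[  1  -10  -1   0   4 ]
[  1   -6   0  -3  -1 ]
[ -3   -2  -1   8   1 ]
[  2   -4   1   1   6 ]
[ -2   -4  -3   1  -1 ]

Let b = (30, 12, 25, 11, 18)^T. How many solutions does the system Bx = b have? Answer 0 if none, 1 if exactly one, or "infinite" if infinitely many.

Row reduce the augmented matrix [B | b].
R2 ← R2 − R1: [0, 4, 1, -3, -5, -18]
R3 ← R3 + (3)·R1: [0, -32, -4, 8, 13, 115]
R4 ← R4 − (2)·R1: [0, 16, 3, 1, -2, -49]
R5 ← R5 + (2)·R1: [0, -24, -5, 1, 7, 78]
R3 ← R3 + (8)·R2: [0, 0, 4, -16, -27, -29]
R4 ← R4 − (4)·R2: [0, 0, -1, 13, 18, 23]
R5 ← R5 + (6)·R2: [0, 0, 1, -17, -23, -30]
R4 ← R4 + (1/4)·R3: [0, 0, 0, 9, 45/4, 63/4]
R5 ← R5 − (1/4)·R3: [0, 0, 0, -13, -65/4, -91/4]
R5 ← R5 + (13/9)·R4: [0, 0, 0, 0, 0, 0]
The echelon form has 4 nonzero rows, and every pivot lies in the first 5 columns, so rank(B) = rank([B|b]) = 4.
The system is consistent.
rank = 4 < 5 unknowns, so there are infinitely many solutions.

infinite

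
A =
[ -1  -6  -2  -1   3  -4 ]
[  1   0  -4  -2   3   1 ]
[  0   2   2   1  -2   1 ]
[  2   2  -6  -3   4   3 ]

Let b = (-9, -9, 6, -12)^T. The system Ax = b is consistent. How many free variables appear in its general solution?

Row reduce the augmented matrix [A | b].
R2 ← R2 + R1: [0, -6, -6, -3, 6, -3, -18]
R4 ← R4 + (2)·R1: [0, -10, -10, -5, 10, -5, -30]
R3 ← R3 + (1/3)·R2: [0, 0, 0, 0, 0, 0, 0]
R4 ← R4 − (5/3)·R2: [0, 0, 0, 0, 0, 0, 0]
The echelon form has 2 nonzero rows, and every pivot lies in the first 6 columns, so rank(A) = rank([A|b]) = 2.
The system is consistent.
Free variables = (unknowns) − (rank) = 6 − 2 = 4.

4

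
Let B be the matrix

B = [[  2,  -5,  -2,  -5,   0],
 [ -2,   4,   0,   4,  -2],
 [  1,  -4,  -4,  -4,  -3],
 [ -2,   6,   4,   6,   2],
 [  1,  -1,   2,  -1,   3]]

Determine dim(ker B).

Row reduce to echelon form.
R2 ← R2 + R1: [0, -1, -2, -1, -2]
R3 ← R3 − (1/2)·R1: [0, -3/2, -3, -3/2, -3]
R4 ← R4 + R1: [0, 1, 2, 1, 2]
R5 ← R5 − (1/2)·R1: [0, 3/2, 3, 3/2, 3]
R3 ← R3 − (3/2)·R2: [0, 0, 0, 0, 0]
R4 ← R4 + R2: [0, 0, 0, 0, 0]
R5 ← R5 + (3/2)·R2: [0, 0, 0, 0, 0]
2 nonzero rows, so rank(B) = 2.
B has 5 columns; by rank–nullity, nullity = 5 − 2 = 3.

3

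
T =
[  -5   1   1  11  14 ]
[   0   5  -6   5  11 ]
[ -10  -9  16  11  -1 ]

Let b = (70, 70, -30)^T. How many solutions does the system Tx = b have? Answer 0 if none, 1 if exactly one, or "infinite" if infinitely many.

Row reduce the augmented matrix [T | b].
R3 ← R3 − (2)·R1: [0, -11, 14, -11, -29, -170]
R3 ← R3 + (11/5)·R2: [0, 0, 4/5, 0, -24/5, -16]
The echelon form has 3 nonzero rows, and every pivot lies in the first 5 columns, so rank(T) = rank([T|b]) = 3.
The system is consistent.
rank = 3 < 5 unknowns, so there are infinitely many solutions.

infinite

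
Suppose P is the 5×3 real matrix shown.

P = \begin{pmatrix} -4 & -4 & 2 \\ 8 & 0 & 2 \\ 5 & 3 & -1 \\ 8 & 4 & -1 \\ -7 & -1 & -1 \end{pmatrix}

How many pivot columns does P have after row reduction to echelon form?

Row reduce to echelon form.
R2 ← R2 + (2)·R1: [0, -8, 6]
R3 ← R3 + (5/4)·R1: [0, -2, 3/2]
R4 ← R4 + (2)·R1: [0, -4, 3]
R5 ← R5 − (7/4)·R1: [0, 6, -9/2]
R3 ← R3 − (1/4)·R2: [0, 0, 0]
R4 ← R4 − (1/2)·R2: [0, 0, 0]
R5 ← R5 + (3/4)·R2: [0, 0, 0]
Echelon form has 2 nonzero rows, so rank(P) = 2.
Each nonzero row contributes one pivot column: 2 pivot columns.

2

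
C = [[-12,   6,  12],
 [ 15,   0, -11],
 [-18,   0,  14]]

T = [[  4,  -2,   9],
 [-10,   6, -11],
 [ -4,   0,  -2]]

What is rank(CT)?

3

First compute CT:
[[-156,  60, -198],
 [104, -30, 157],
 [-128,  36, -190]]
Now row reduce the product.
R2 ← R2 + (2/3)·R1: [0, 10, 25]
R3 ← R3 − (32/39)·R1: [0, -172/13, -358/13]
R3 ← R3 + (86/65)·R2: [0, 0, 72/13]
3 nonzero rows, so rank(CT) = 3.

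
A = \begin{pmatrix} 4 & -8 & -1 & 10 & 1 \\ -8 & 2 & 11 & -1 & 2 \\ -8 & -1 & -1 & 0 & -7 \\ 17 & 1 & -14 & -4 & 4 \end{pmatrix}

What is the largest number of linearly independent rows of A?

4

Row reduce to echelon form.
R2 ← R2 + (2)·R1: [0, -14, 9, 19, 4]
R3 ← R3 + (2)·R1: [0, -17, -3, 20, -5]
R4 ← R4 − (17/4)·R1: [0, 35, -39/4, -93/2, -1/4]
R3 ← R3 − (17/14)·R2: [0, 0, -195/14, -43/14, -69/7]
R4 ← R4 + (5/2)·R2: [0, 0, 51/4, 1, 39/4]
R4 ← R4 + (119/130)·R3: [0, 0, 0, -471/260, 189/260]
Echelon form has 4 nonzero rows, so rank(A) = 4.
The rank gives the maximum number of linearly independent rows: 4.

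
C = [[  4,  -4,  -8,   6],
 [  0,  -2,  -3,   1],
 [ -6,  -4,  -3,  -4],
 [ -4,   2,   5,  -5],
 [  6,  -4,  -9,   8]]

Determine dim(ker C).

2

Row reduce to echelon form.
R3 ← R3 + (3/2)·R1: [0, -10, -15, 5]
R4 ← R4 + R1: [0, -2, -3, 1]
R5 ← R5 − (3/2)·R1: [0, 2, 3, -1]
R3 ← R3 − (5)·R2: [0, 0, 0, 0]
R4 ← R4 − R2: [0, 0, 0, 0]
R5 ← R5 + R2: [0, 0, 0, 0]
2 nonzero rows, so rank(C) = 2.
C has 4 columns; by rank–nullity, nullity = 4 − 2 = 2.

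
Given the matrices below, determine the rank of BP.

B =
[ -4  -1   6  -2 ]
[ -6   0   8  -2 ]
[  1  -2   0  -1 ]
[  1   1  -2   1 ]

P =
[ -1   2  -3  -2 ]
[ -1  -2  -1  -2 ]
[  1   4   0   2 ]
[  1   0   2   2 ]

2

First compute BP:
[[  9,  18,   9,  18],
 [ 12,  20,  14,  24],
 [  0,   6,  -3,   0],
 [ -3,  -8,  -2,  -6]]
Now row reduce the product.
R2 ← R2 − (4/3)·R1: [0, -4, 2, 0]
R4 ← R4 + (1/3)·R1: [0, -2, 1, 0]
R3 ← R3 + (3/2)·R2: [0, 0, 0, 0]
R4 ← R4 − (1/2)·R2: [0, 0, 0, 0]
2 nonzero rows, so rank(BP) = 2.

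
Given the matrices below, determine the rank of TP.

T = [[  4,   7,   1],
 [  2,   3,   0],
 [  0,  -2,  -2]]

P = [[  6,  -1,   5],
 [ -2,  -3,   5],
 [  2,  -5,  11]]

2

First compute TP:
[[ 12, -30,  66],
 [  6, -11,  25],
 [  0,  16, -32]]
Now row reduce the product.
R2 ← R2 − (1/2)·R1: [0, 4, -8]
R3 ← R3 − (4)·R2: [0, 0, 0]
2 nonzero rows, so rank(TP) = 2.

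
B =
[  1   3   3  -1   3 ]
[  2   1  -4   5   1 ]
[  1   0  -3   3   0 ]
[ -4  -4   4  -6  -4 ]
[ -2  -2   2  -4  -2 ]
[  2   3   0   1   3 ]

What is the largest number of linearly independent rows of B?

Row reduce to echelon form.
R2 ← R2 − (2)·R1: [0, -5, -10, 7, -5]
R3 ← R3 − R1: [0, -3, -6, 4, -3]
R4 ← R4 + (4)·R1: [0, 8, 16, -10, 8]
R5 ← R5 + (2)·R1: [0, 4, 8, -6, 4]
R6 ← R6 − (2)·R1: [0, -3, -6, 3, -3]
R3 ← R3 − (3/5)·R2: [0, 0, 0, -1/5, 0]
R4 ← R4 + (8/5)·R2: [0, 0, 0, 6/5, 0]
R5 ← R5 + (4/5)·R2: [0, 0, 0, -2/5, 0]
R6 ← R6 − (3/5)·R2: [0, 0, 0, -6/5, 0]
R4 ← R4 + (6)·R3: [0, 0, 0, 0, 0]
R5 ← R5 − (2)·R3: [0, 0, 0, 0, 0]
R6 ← R6 − (6)·R3: [0, 0, 0, 0, 0]
Echelon form has 3 nonzero rows, so rank(B) = 3.
The rank gives the maximum number of linearly independent rows: 3.

3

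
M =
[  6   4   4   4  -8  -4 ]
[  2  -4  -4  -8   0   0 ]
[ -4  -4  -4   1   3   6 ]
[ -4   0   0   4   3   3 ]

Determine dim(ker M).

3

Row reduce to echelon form.
R2 ← R2 − (1/3)·R1: [0, -16/3, -16/3, -28/3, 8/3, 4/3]
R3 ← R3 + (2/3)·R1: [0, -4/3, -4/3, 11/3, -7/3, 10/3]
R4 ← R4 + (2/3)·R1: [0, 8/3, 8/3, 20/3, -7/3, 1/3]
R3 ← R3 − (1/4)·R2: [0, 0, 0, 6, -3, 3]
R4 ← R4 + (1/2)·R2: [0, 0, 0, 2, -1, 1]
R4 ← R4 − (1/3)·R3: [0, 0, 0, 0, 0, 0]
3 nonzero rows, so rank(M) = 3.
M has 6 columns; by rank–nullity, nullity = 6 − 3 = 3.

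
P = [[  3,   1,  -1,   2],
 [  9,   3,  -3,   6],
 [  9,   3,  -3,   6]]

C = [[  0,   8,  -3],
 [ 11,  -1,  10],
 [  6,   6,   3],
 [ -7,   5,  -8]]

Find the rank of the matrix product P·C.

First compute PC:
[[ -9,  27, -18],
 [-27,  81, -54],
 [-27,  81, -54]]
Now row reduce the product.
R2 ← R2 − (3)·R1: [0, 0, 0]
R3 ← R3 − (3)·R1: [0, 0, 0]
1 nonzero row, so rank(PC) = 1.

1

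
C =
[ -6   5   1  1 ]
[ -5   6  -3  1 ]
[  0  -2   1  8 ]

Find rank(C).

Row reduce to echelon form.
R2 ← R2 − (5/6)·R1: [0, 11/6, -23/6, 1/6]
R3 ← R3 + (12/11)·R2: [0, 0, -35/11, 90/11]
Echelon form has 3 nonzero rows, so rank(C) = 3.

3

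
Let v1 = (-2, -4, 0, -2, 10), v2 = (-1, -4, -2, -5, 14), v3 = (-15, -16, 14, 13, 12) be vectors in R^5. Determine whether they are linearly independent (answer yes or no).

Form the matrix with these vectors as rows and row reduce.
R2 ← R2 − (1/2)·R1: [0, -2, -2, -4, 9]
R3 ← R3 − (15/2)·R1: [0, 14, 14, 28, -63]
R3 ← R3 + (7)·R2: [0, 0, 0, 0, 0]
2 nonzero rows, so the 3 vectors span a space of dimension 2.
Since 2 < 3, the vectors are linearly dependent.

no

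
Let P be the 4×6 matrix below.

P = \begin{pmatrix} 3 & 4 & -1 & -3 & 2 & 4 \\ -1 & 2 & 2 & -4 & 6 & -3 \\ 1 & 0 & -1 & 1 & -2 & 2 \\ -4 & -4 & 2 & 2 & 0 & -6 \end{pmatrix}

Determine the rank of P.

Row reduce to echelon form.
R2 ← R2 + (1/3)·R1: [0, 10/3, 5/3, -5, 20/3, -5/3]
R3 ← R3 − (1/3)·R1: [0, -4/3, -2/3, 2, -8/3, 2/3]
R4 ← R4 + (4/3)·R1: [0, 4/3, 2/3, -2, 8/3, -2/3]
R3 ← R3 + (2/5)·R2: [0, 0, 0, 0, 0, 0]
R4 ← R4 − (2/5)·R2: [0, 0, 0, 0, 0, 0]
Echelon form has 2 nonzero rows, so rank(P) = 2.

2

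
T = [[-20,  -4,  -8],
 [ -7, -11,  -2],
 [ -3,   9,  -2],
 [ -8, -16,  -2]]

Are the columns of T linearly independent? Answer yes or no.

Row reduce T to echelon form.
R2 ← R2 − (7/20)·R1: [0, -48/5, 4/5]
R3 ← R3 − (3/20)·R1: [0, 48/5, -4/5]
R4 ← R4 − (2/5)·R1: [0, -72/5, 6/5]
R3 ← R3 + R2: [0, 0, 0]
R4 ← R4 − (3/2)·R2: [0, 0, 0]
2 pivots among 3 columns.
Only 2 < 3 pivot columns, so the columns are linearly dependent.

no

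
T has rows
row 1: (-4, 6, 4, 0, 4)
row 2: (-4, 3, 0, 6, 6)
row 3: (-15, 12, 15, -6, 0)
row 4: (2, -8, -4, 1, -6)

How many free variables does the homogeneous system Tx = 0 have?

2

Row reduce to echelon form.
R2 ← R2 − R1: [0, -3, -4, 6, 2]
R3 ← R3 − (15/4)·R1: [0, -21/2, 0, -6, -15]
R4 ← R4 + (1/2)·R1: [0, -5, -2, 1, -4]
R3 ← R3 − (7/2)·R2: [0, 0, 14, -27, -22]
R4 ← R4 − (5/3)·R2: [0, 0, 14/3, -9, -22/3]
R4 ← R4 − (1/3)·R3: [0, 0, 0, 0, 0]
3 nonzero rows, so rank(T) = 3.
T has 5 columns; by rank–nullity, nullity = 5 − 3 = 2.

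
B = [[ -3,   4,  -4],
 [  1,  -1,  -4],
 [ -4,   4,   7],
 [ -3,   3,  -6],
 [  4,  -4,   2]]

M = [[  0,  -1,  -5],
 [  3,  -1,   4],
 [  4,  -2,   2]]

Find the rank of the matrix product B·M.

2

First compute BM:
[[ -4,   7,  23],
 [-19,   8, -17],
 [ 40, -14,  50],
 [-15,  12,  15],
 [ -4,  -4, -32]]
Now row reduce the product.
R2 ← R2 − (19/4)·R1: [0, -101/4, -505/4]
R3 ← R3 + (10)·R1: [0, 56, 280]
R4 ← R4 − (15/4)·R1: [0, -57/4, -285/4]
R5 ← R5 − R1: [0, -11, -55]
R3 ← R3 + (224/101)·R2: [0, 0, 0]
R4 ← R4 − (57/101)·R2: [0, 0, 0]
R5 ← R5 − (44/101)·R2: [0, 0, 0]
2 nonzero rows, so rank(BM) = 2.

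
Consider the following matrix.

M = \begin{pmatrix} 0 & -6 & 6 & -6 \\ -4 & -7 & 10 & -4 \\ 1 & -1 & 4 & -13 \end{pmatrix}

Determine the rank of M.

3

Row reduce to echelon form.
Swap R1 ↔ R2
R3 ← R3 + (1/4)·R1: [0, -11/4, 13/2, -14]
R3 ← R3 − (11/24)·R2: [0, 0, 15/4, -45/4]
Echelon form has 3 nonzero rows, so rank(M) = 3.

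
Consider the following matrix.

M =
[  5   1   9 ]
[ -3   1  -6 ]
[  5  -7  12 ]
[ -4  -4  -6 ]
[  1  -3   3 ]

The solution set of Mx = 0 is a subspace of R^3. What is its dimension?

Row reduce to echelon form.
R2 ← R2 + (3/5)·R1: [0, 8/5, -3/5]
R3 ← R3 − R1: [0, -8, 3]
R4 ← R4 + (4/5)·R1: [0, -16/5, 6/5]
R5 ← R5 − (1/5)·R1: [0, -16/5, 6/5]
R3 ← R3 + (5)·R2: [0, 0, 0]
R4 ← R4 + (2)·R2: [0, 0, 0]
R5 ← R5 + (2)·R2: [0, 0, 0]
2 nonzero rows, so rank(M) = 2.
M has 3 columns; by rank–nullity, nullity = 3 − 2 = 1.

1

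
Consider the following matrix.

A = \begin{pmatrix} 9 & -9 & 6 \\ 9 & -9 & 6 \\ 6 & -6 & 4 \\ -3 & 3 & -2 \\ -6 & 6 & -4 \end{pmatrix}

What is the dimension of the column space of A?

Row reduce to echelon form.
R2 ← R2 − R1: [0, 0, 0]
R3 ← R3 − (2/3)·R1: [0, 0, 0]
R4 ← R4 + (1/3)·R1: [0, 0, 0]
R5 ← R5 + (2/3)·R1: [0, 0, 0]
Echelon form has 1 nonzero row, so rank(A) = 1.
The column space has dimension equal to the rank: 1.

1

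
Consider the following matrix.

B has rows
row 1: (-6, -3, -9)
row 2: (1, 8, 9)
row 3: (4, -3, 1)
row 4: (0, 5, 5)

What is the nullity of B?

Row reduce to echelon form.
R2 ← R2 + (1/6)·R1: [0, 15/2, 15/2]
R3 ← R3 + (2/3)·R1: [0, -5, -5]
R3 ← R3 + (2/3)·R2: [0, 0, 0]
R4 ← R4 − (2/3)·R2: [0, 0, 0]
2 nonzero rows, so rank(B) = 2.
B has 3 columns; by rank–nullity, nullity = 3 − 2 = 1.

1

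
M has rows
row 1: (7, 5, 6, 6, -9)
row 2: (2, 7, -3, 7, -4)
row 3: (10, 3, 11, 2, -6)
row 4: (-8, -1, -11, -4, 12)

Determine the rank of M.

4

Row reduce to echelon form.
R2 ← R2 − (2/7)·R1: [0, 39/7, -33/7, 37/7, -10/7]
R3 ← R3 − (10/7)·R1: [0, -29/7, 17/7, -46/7, 48/7]
R4 ← R4 + (8/7)·R1: [0, 33/7, -29/7, 20/7, 12/7]
R3 ← R3 + (29/39)·R2: [0, 0, -14/13, -103/39, 226/39]
R4 ← R4 − (11/13)·R2: [0, 0, -2/13, -21/13, 38/13]
R4 ← R4 − (1/7)·R3: [0, 0, 0, -26/21, 44/21]
Echelon form has 4 nonzero rows, so rank(M) = 4.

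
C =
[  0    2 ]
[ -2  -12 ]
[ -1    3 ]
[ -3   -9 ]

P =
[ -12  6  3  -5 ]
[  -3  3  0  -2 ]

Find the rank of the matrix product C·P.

2

First compute CP:
[[ -6,   6,   0,  -4],
 [ 60, -48,  -6,  34],
 [  3,   3,  -3,  -1],
 [ 63, -45,  -9,  33]]
Now row reduce the product.
R2 ← R2 + (10)·R1: [0, 12, -6, -6]
R3 ← R3 + (1/2)·R1: [0, 6, -3, -3]
R4 ← R4 + (21/2)·R1: [0, 18, -9, -9]
R3 ← R3 − (1/2)·R2: [0, 0, 0, 0]
R4 ← R4 − (3/2)·R2: [0, 0, 0, 0]
2 nonzero rows, so rank(CP) = 2.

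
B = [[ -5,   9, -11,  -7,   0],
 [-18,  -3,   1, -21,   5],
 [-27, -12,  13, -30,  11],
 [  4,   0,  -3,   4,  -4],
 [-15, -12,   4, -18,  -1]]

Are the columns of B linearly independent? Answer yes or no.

no

Row reduce B to echelon form.
R2 ← R2 − (18/5)·R1: [0, -177/5, 203/5, 21/5, 5]
R3 ← R3 − (27/5)·R1: [0, -303/5, 362/5, 39/5, 11]
R4 ← R4 + (4/5)·R1: [0, 36/5, -59/5, -8/5, -4]
R5 ← R5 − (3)·R1: [0, -39, 37, 3, -1]
R3 ← R3 − (101/59)·R2: [0, 0, 171/59, 36/59, 144/59]
R4 ← R4 + (12/59)·R2: [0, 0, -209/59, -44/59, -176/59]
R5 ← R5 − (65/59)·R2: [0, 0, -456/59, -96/59, -384/59]
R4 ← R4 + (11/9)·R3: [0, 0, 0, 0, 0]
R5 ← R5 + (8/3)·R3: [0, 0, 0, 0, 0]
3 pivots among 5 columns.
Only 3 < 5 pivot columns, so the columns are linearly dependent.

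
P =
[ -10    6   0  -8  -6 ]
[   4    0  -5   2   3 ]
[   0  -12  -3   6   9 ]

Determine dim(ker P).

Row reduce to echelon form.
R2 ← R2 + (2/5)·R1: [0, 12/5, -5, -6/5, 3/5]
R3 ← R3 + (5)·R2: [0, 0, -28, 0, 12]
3 nonzero rows, so rank(P) = 3.
P has 5 columns; by rank–nullity, nullity = 5 − 3 = 2.

2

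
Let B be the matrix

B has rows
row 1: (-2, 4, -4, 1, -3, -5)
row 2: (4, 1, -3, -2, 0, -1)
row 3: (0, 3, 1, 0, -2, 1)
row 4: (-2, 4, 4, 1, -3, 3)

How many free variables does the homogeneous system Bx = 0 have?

3

Row reduce to echelon form.
R2 ← R2 + (2)·R1: [0, 9, -11, 0, -6, -11]
R4 ← R4 − R1: [0, 0, 8, 0, 0, 8]
R3 ← R3 − (1/3)·R2: [0, 0, 14/3, 0, 0, 14/3]
R4 ← R4 − (12/7)·R3: [0, 0, 0, 0, 0, 0]
3 nonzero rows, so rank(B) = 3.
B has 6 columns; by rank–nullity, nullity = 6 − 3 = 3.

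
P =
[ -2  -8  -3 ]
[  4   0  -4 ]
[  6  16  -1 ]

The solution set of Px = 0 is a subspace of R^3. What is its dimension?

0

Row reduce to echelon form.
R2 ← R2 + (2)·R1: [0, -16, -10]
R3 ← R3 + (3)·R1: [0, -8, -10]
R3 ← R3 − (1/2)·R2: [0, 0, -5]
3 nonzero rows, so rank(P) = 3.
P has 3 columns; by rank–nullity, nullity = 3 − 3 = 0.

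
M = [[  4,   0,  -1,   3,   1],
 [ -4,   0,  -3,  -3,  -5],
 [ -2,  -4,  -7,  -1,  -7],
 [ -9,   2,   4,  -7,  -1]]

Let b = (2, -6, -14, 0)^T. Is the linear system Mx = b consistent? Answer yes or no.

yes

Row reduce the augmented matrix [M | b].
R2 ← R2 + R1: [0, 0, -4, 0, -4, -4]
R3 ← R3 + (1/2)·R1: [0, -4, -15/2, 1/2, -13/2, -13]
R4 ← R4 + (9/4)·R1: [0, 2, 7/4, -1/4, 5/4, 9/2]
Swap R2 ↔ R3
R4 ← R4 + (1/2)·R2: [0, 0, -2, 0, -2, -2]
R4 ← R4 − (1/2)·R3: [0, 0, 0, 0, 0, 0]
The echelon form has 3 nonzero rows, and every pivot lies in the first 5 columns, so rank(M) = rank([M|b]) = 3.
The system is consistent.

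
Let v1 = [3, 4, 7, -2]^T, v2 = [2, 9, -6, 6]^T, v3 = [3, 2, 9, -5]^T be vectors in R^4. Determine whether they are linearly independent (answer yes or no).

Form the matrix with these vectors as rows and row reduce.
R2 ← R2 − (2/3)·R1: [0, 19/3, -32/3, 22/3]
R3 ← R3 − R1: [0, -2, 2, -3]
R3 ← R3 + (6/19)·R2: [0, 0, -26/19, -13/19]
3 nonzero rows, so the 3 vectors span a space of dimension 3.
Since 3 = 3, the vectors are linearly independent.

yes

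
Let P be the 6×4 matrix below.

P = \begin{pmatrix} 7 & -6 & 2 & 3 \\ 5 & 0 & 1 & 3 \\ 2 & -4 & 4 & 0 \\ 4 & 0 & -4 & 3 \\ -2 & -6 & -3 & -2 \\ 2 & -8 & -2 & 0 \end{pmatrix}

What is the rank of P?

Row reduce to echelon form.
R2 ← R2 − (5/7)·R1: [0, 30/7, -3/7, 6/7]
R3 ← R3 − (2/7)·R1: [0, -16/7, 24/7, -6/7]
R4 ← R4 − (4/7)·R1: [0, 24/7, -36/7, 9/7]
R5 ← R5 + (2/7)·R1: [0, -54/7, -17/7, -8/7]
R6 ← R6 − (2/7)·R1: [0, -44/7, -18/7, -6/7]
R3 ← R3 + (8/15)·R2: [0, 0, 16/5, -2/5]
R4 ← R4 − (4/5)·R2: [0, 0, -24/5, 3/5]
R5 ← R5 + (9/5)·R2: [0, 0, -16/5, 2/5]
R6 ← R6 + (22/15)·R2: [0, 0, -16/5, 2/5]
R4 ← R4 + (3/2)·R3: [0, 0, 0, 0]
R5 ← R5 + R3: [0, 0, 0, 0]
R6 ← R6 + R3: [0, 0, 0, 0]
Echelon form has 3 nonzero rows, so rank(P) = 3.

3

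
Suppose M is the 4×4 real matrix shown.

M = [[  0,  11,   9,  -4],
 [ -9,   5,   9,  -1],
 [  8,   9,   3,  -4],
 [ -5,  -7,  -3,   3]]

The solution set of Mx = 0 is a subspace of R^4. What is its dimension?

Row reduce to echelon form.
Swap R1 ↔ R2
R3 ← R3 + (8/9)·R1: [0, 121/9, 11, -44/9]
R4 ← R4 − (5/9)·R1: [0, -88/9, -8, 32/9]
R3 ← R3 − (11/9)·R2: [0, 0, 0, 0]
R4 ← R4 + (8/9)·R2: [0, 0, 0, 0]
2 nonzero rows, so rank(M) = 2.
M has 4 columns; by rank–nullity, nullity = 4 − 2 = 2.

2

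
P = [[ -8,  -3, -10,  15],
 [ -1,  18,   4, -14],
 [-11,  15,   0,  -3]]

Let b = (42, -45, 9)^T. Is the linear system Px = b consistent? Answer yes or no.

Row reduce the augmented matrix [P | b].
R2 ← R2 − (1/8)·R1: [0, 147/8, 21/4, -127/8, -201/4]
R3 ← R3 − (11/8)·R1: [0, 153/8, 55/4, -189/8, -195/4]
R3 ← R3 − (51/49)·R2: [0, 0, 58/7, -348/49, 174/49]
The echelon form has 3 nonzero rows, and every pivot lies in the first 4 columns, so rank(P) = rank([P|b]) = 3.
The system is consistent.

yes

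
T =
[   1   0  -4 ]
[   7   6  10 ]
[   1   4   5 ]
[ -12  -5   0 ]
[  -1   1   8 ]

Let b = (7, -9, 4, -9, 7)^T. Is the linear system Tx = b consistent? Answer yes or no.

Row reduce the augmented matrix [T | b].
R2 ← R2 − (7)·R1: [0, 6, 38, -58]
R3 ← R3 − R1: [0, 4, 9, -3]
R4 ← R4 + (12)·R1: [0, -5, -48, 75]
R5 ← R5 + R1: [0, 1, 4, 14]
R3 ← R3 − (2/3)·R2: [0, 0, -49/3, 107/3]
R4 ← R4 + (5/6)·R2: [0, 0, -49/3, 80/3]
R5 ← R5 − (1/6)·R2: [0, 0, -7/3, 71/3]
R4 ← R4 − R3: [0, 0, 0, -9]
R5 ← R5 − (1/7)·R3: [0, 0, 0, 130/7]
R5 ← R5 + (130/63)·R4: [0, 0, 0, 0]
The echelon form has 4 nonzero rows; the last pivot sits in the augmented column, so rank(T) = 3 but rank([T|b]) = 4.
Since the ranks differ, the system is inconsistent.

no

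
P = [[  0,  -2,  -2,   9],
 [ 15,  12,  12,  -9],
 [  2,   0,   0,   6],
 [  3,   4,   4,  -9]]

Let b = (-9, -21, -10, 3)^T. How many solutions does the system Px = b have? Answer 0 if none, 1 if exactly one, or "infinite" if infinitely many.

Row reduce the augmented matrix [P | b].
Swap R1 ↔ R2
R3 ← R3 − (2/15)·R1: [0, -8/5, -8/5, 36/5, -36/5]
R4 ← R4 − (1/5)·R1: [0, 8/5, 8/5, -36/5, 36/5]
R3 ← R3 − (4/5)·R2: [0, 0, 0, 0, 0]
R4 ← R4 + (4/5)·R2: [0, 0, 0, 0, 0]
The echelon form has 2 nonzero rows, and every pivot lies in the first 4 columns, so rank(P) = rank([P|b]) = 2.
The system is consistent.
rank = 2 < 4 unknowns, so there are infinitely many solutions.

infinite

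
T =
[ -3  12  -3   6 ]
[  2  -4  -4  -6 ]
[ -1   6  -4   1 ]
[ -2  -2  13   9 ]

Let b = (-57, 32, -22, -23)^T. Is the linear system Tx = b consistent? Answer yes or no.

yes

Row reduce the augmented matrix [T | b].
R2 ← R2 + (2/3)·R1: [0, 4, -6, -2, -6]
R3 ← R3 − (1/3)·R1: [0, 2, -3, -1, -3]
R4 ← R4 − (2/3)·R1: [0, -10, 15, 5, 15]
R3 ← R3 − (1/2)·R2: [0, 0, 0, 0, 0]
R4 ← R4 + (5/2)·R2: [0, 0, 0, 0, 0]
The echelon form has 2 nonzero rows, and every pivot lies in the first 4 columns, so rank(T) = rank([T|b]) = 2.
The system is consistent.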